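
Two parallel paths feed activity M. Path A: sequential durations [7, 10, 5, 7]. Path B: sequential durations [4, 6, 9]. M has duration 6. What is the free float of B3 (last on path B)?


ES(B3) = sum of predecessors on chain B = 10
EF(B3) = ES + duration = 10 + 9 = 19
Successor of B3 is M. ES(M) = max(sum(A), sum(B)) = max(29, 19) = 29
Free float = ES(successor) - EF(current) = 29 - 19 = 10

10


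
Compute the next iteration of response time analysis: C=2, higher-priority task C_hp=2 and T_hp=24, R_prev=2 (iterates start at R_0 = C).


R_next = C + ceil(R_prev / T_hp) * C_hp
ceil(2 / 24) = ceil(0.0833) = 1
Interference = 1 * 2 = 2
R_next = 2 + 2 = 4

4


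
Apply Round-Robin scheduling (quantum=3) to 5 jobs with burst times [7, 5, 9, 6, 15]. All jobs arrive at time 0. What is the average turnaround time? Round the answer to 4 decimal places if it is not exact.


Time quantum = 3
Execution trace:
  J1 runs 3 units, time = 3
  J2 runs 3 units, time = 6
  J3 runs 3 units, time = 9
  J4 runs 3 units, time = 12
  J5 runs 3 units, time = 15
  J1 runs 3 units, time = 18
  J2 runs 2 units, time = 20
  J3 runs 3 units, time = 23
  J4 runs 3 units, time = 26
  J5 runs 3 units, time = 29
  J1 runs 1 units, time = 30
  J3 runs 3 units, time = 33
  J5 runs 3 units, time = 36
  J5 runs 3 units, time = 39
  J5 runs 3 units, time = 42
Finish times: [30, 20, 33, 26, 42]
Average turnaround = 151/5 = 30.2

30.2


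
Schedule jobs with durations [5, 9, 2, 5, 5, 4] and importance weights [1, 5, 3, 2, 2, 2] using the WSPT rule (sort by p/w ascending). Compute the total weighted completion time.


Compute p/w ratios and sort ascending (WSPT): [(2, 3), (9, 5), (4, 2), (5, 2), (5, 2), (5, 1)]
Compute weighted completion times:
  Job (p=2,w=3): C=2, w*C=3*2=6
  Job (p=9,w=5): C=11, w*C=5*11=55
  Job (p=4,w=2): C=15, w*C=2*15=30
  Job (p=5,w=2): C=20, w*C=2*20=40
  Job (p=5,w=2): C=25, w*C=2*25=50
  Job (p=5,w=1): C=30, w*C=1*30=30
Total weighted completion time = 211

211


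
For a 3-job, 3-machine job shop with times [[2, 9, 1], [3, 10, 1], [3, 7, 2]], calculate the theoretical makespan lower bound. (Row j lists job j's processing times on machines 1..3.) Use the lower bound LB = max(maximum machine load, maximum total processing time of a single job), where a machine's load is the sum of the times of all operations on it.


Machine loads:
  Machine 1: 2 + 3 + 3 = 8
  Machine 2: 9 + 10 + 7 = 26
  Machine 3: 1 + 1 + 2 = 4
Max machine load = 26
Job totals:
  Job 1: 12
  Job 2: 14
  Job 3: 12
Max job total = 14
Lower bound = max(26, 14) = 26

26


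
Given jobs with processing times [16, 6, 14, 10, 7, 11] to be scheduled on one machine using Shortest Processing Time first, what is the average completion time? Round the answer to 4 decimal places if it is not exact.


Sort jobs by processing time (SPT order): [6, 7, 10, 11, 14, 16]
Compute completion times sequentially:
  Job 1: processing = 6, completes at 6
  Job 2: processing = 7, completes at 13
  Job 3: processing = 10, completes at 23
  Job 4: processing = 11, completes at 34
  Job 5: processing = 14, completes at 48
  Job 6: processing = 16, completes at 64
Sum of completion times = 188
Average completion time = 188/6 = 31.3333

31.3333


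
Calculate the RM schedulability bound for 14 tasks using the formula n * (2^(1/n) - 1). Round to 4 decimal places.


Compute 2^(1/14) = 1.0507566387
Subtract 1: 1.0507566387 - 1 = 0.0507566387
Multiply by n: 14 * 0.0507566387 = 0.7105929418
Round to 4 dp: 0.7106

0.7106


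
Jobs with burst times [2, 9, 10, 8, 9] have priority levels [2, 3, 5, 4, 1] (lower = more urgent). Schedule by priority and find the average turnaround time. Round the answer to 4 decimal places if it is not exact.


Sort by priority (ascending = highest first):
Order: [(1, 9), (2, 2), (3, 9), (4, 8), (5, 10)]
Completion times:
  Priority 1, burst=9, C=9
  Priority 2, burst=2, C=11
  Priority 3, burst=9, C=20
  Priority 4, burst=8, C=28
  Priority 5, burst=10, C=38
Average turnaround = 106/5 = 21.2

21.2


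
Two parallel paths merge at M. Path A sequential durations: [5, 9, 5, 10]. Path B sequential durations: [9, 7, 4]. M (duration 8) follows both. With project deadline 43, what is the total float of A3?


Forward pass: ES(A3) = sum of predecessors on chain A = 14
EF = ES + duration = 14 + 5 = 19
Backward pass: LF(M) = deadline = 43; LS(M) = 43 - 8 = 35
LF(A3) = LS(M) - sum(successors on chain A) = 35 - 10 = 25
LS = LF - duration = 25 - 5 = 20
Total float = LS - ES = 20 - 14 = 6

6


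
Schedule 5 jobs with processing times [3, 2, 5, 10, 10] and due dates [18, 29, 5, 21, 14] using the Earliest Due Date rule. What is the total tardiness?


Sort by due date (EDD order): [(5, 5), (10, 14), (3, 18), (10, 21), (2, 29)]
Compute completion times and tardiness:
  Job 1: p=5, d=5, C=5, tardiness=max(0,5-5)=0
  Job 2: p=10, d=14, C=15, tardiness=max(0,15-14)=1
  Job 3: p=3, d=18, C=18, tardiness=max(0,18-18)=0
  Job 4: p=10, d=21, C=28, tardiness=max(0,28-21)=7
  Job 5: p=2, d=29, C=30, tardiness=max(0,30-29)=1
Total tardiness = 9

9


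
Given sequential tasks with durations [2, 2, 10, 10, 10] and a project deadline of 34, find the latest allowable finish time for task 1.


LF(activity 1) = deadline - sum of successor durations
Successors: activities 2 through 5 with durations [2, 10, 10, 10]
Sum of successor durations = 32
LF = 34 - 32 = 2

2


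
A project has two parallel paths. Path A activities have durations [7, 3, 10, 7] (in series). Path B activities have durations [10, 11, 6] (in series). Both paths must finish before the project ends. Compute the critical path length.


Path A total = 7 + 3 + 10 + 7 = 27
Path B total = 10 + 11 + 6 = 27
Critical path = longest path = max(27, 27) = 27

27


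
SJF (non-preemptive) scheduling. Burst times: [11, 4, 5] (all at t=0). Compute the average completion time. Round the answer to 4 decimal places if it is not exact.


SJF order (ascending): [4, 5, 11]
Completion times:
  Job 1: burst=4, C=4
  Job 2: burst=5, C=9
  Job 3: burst=11, C=20
Average completion = 33/3 = 11.0

11.0


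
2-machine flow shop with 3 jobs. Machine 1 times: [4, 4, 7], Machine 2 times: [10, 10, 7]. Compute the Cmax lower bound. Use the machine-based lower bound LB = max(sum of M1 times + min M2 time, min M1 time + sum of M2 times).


LB1 = sum(M1 times) + min(M2 times) = 15 + 7 = 22
LB2 = min(M1 times) + sum(M2 times) = 4 + 27 = 31
Lower bound = max(LB1, LB2) = max(22, 31) = 31

31


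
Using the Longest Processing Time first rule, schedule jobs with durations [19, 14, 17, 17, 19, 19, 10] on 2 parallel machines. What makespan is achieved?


Sort jobs in decreasing order (LPT): [19, 19, 19, 17, 17, 14, 10]
Assign each job to the least loaded machine:
  Machine 1: jobs [19, 19, 14, 10], load = 62
  Machine 2: jobs [19, 17, 17], load = 53
Makespan = max load = 62

62


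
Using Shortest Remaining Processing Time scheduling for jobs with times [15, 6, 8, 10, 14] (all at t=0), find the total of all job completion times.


Since all jobs arrive at t=0, SRPT equals SPT ordering.
SPT order: [6, 8, 10, 14, 15]
Completion times:
  Job 1: p=6, C=6
  Job 2: p=8, C=14
  Job 3: p=10, C=24
  Job 4: p=14, C=38
  Job 5: p=15, C=53
Total completion time = 6 + 14 + 24 + 38 + 53 = 135

135


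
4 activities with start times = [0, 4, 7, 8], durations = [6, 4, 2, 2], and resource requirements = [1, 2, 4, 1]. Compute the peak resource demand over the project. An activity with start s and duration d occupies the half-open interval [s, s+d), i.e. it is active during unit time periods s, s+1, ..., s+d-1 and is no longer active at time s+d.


Each activity i is active on [start_i, start_i + duration_i).
Compute total resource usage per time slot:
  t=0: active resources = [1], total = 1
  t=1: active resources = [1], total = 1
  t=2: active resources = [1], total = 1
  t=3: active resources = [1], total = 1
  t=4: active resources = [1, 2], total = 3
  t=5: active resources = [1, 2], total = 3
  t=6: active resources = [2], total = 2
  t=7: active resources = [2, 4], total = 6
  t=8: active resources = [4, 1], total = 5
  t=9: active resources = [1], total = 1
Peak resource demand = 6

6


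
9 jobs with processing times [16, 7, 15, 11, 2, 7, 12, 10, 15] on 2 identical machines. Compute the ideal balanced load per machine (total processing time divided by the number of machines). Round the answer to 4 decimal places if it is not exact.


Total processing time = 16 + 7 + 15 + 11 + 2 + 7 + 12 + 10 + 15 = 95
Number of machines = 2
Ideal balanced load = 95 / 2 = 47.5

47.5


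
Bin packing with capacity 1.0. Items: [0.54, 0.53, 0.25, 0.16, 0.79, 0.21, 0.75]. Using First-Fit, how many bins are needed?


Place items sequentially using First-Fit:
  Item 0.54 -> new Bin 1
  Item 0.53 -> new Bin 2
  Item 0.25 -> Bin 1 (now 0.79)
  Item 0.16 -> Bin 1 (now 0.95)
  Item 0.79 -> new Bin 3
  Item 0.21 -> Bin 2 (now 0.74)
  Item 0.75 -> new Bin 4
Total bins used = 4

4


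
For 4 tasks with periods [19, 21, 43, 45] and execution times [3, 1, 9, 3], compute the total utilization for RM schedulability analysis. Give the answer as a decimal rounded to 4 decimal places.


Compute individual utilizations (exact fractions):
  Task 1: C/T = 3/19 (approx. 0.1579)
  Task 2: C/T = 1/21 (approx. 0.0476)
  Task 3: C/T = 9/43 (approx. 0.2093)
  Task 4: C/T = 3/45 = 1/15 (approx. 0.0667)
Total utilization U = 3/19 + 1/21 + 9/43 + 1/15 = 13768/28595
Rounded to 4 decimal places: U = 0.4815
RM (Liu & Layland) bound for 4 tasks = 0.756828; compare with U = 13768/28595 (approx. 0.481483)
U <= bound, so schedulable by RM sufficient condition.

0.4815


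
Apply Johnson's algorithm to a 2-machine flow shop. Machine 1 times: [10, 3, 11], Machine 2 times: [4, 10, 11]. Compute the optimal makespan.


Apply Johnson's rule:
  Group 1 (a <= b): [(2, 3, 10), (3, 11, 11)]
  Group 2 (a > b): [(1, 10, 4)]
Optimal job order: [2, 3, 1]
Schedule:
  Job 2: M1 done at 3, M2 done at 13
  Job 3: M1 done at 14, M2 done at 25
  Job 1: M1 done at 24, M2 done at 29
Makespan = 29

29


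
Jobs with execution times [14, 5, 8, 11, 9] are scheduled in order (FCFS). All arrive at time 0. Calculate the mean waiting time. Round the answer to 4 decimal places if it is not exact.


FCFS order (as given): [14, 5, 8, 11, 9]
Waiting times:
  Job 1: wait = 0
  Job 2: wait = 14
  Job 3: wait = 19
  Job 4: wait = 27
  Job 5: wait = 38
Sum of waiting times = 98
Average waiting time = 98/5 = 19.6

19.6


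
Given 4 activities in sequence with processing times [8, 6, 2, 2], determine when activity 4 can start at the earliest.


Activity 4 starts after activities 1 through 3 complete.
Predecessor durations: [8, 6, 2]
ES = 8 + 6 + 2 = 16

16


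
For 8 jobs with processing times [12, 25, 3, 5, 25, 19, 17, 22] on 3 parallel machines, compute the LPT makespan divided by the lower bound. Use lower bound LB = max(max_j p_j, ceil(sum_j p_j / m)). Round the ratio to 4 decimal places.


LPT order: [25, 25, 22, 19, 17, 12, 5, 3]
Machine loads after assignment: [42, 42, 44]
LPT makespan = 44
Lower bound = max(max_job, ceil(total/3)) = max(25, 43) = 43
Ratio = 44 / 43 = 1.0233

1.0233


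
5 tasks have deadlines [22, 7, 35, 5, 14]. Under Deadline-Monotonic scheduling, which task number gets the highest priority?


Sort tasks by relative deadline (ascending):
  Task 4: deadline = 5
  Task 2: deadline = 7
  Task 5: deadline = 14
  Task 1: deadline = 22
  Task 3: deadline = 35
Priority order (highest first): [4, 2, 5, 1, 3]
Highest priority task = 4

4


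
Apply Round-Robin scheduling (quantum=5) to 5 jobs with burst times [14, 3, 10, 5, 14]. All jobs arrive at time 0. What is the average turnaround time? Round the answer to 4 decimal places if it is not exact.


Time quantum = 5
Execution trace:
  J1 runs 5 units, time = 5
  J2 runs 3 units, time = 8
  J3 runs 5 units, time = 13
  J4 runs 5 units, time = 18
  J5 runs 5 units, time = 23
  J1 runs 5 units, time = 28
  J3 runs 5 units, time = 33
  J5 runs 5 units, time = 38
  J1 runs 4 units, time = 42
  J5 runs 4 units, time = 46
Finish times: [42, 8, 33, 18, 46]
Average turnaround = 147/5 = 29.4

29.4


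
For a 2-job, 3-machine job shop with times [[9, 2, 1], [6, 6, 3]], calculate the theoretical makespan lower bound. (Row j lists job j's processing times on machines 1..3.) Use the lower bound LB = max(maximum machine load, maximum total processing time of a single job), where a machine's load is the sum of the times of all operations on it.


Machine loads:
  Machine 1: 9 + 6 = 15
  Machine 2: 2 + 6 = 8
  Machine 3: 1 + 3 = 4
Max machine load = 15
Job totals:
  Job 1: 12
  Job 2: 15
Max job total = 15
Lower bound = max(15, 15) = 15

15


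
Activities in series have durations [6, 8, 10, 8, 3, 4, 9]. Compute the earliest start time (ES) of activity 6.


Activity 6 starts after activities 1 through 5 complete.
Predecessor durations: [6, 8, 10, 8, 3]
ES = 6 + 8 + 10 + 8 + 3 = 35

35


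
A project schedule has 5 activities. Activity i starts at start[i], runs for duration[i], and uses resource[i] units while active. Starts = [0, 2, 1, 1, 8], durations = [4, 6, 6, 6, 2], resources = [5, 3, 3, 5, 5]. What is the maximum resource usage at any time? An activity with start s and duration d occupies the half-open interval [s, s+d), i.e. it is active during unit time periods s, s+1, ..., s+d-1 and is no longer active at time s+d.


Each activity i is active on [start_i, start_i + duration_i).
Compute total resource usage per time slot:
  t=0: active resources = [5], total = 5
  t=1: active resources = [5, 3, 5], total = 13
  t=2: active resources = [5, 3, 3, 5], total = 16
  t=3: active resources = [5, 3, 3, 5], total = 16
  t=4: active resources = [3, 3, 5], total = 11
  t=5: active resources = [3, 3, 5], total = 11
  t=6: active resources = [3, 3, 5], total = 11
  t=7: active resources = [3], total = 3
  t=8: active resources = [5], total = 5
  t=9: active resources = [5], total = 5
Peak resource demand = 16

16


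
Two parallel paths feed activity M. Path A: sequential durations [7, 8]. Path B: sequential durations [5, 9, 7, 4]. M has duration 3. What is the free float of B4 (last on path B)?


ES(B4) = sum of predecessors on chain B = 21
EF(B4) = ES + duration = 21 + 4 = 25
Successor of B4 is M. ES(M) = max(sum(A), sum(B)) = max(15, 25) = 25
Free float = ES(successor) - EF(current) = 25 - 25 = 0

0


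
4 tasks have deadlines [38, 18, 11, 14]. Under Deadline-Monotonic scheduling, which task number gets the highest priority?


Sort tasks by relative deadline (ascending):
  Task 3: deadline = 11
  Task 4: deadline = 14
  Task 2: deadline = 18
  Task 1: deadline = 38
Priority order (highest first): [3, 4, 2, 1]
Highest priority task = 3

3


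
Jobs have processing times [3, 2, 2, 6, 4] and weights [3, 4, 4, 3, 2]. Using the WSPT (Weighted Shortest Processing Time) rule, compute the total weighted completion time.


Compute p/w ratios and sort ascending (WSPT): [(2, 4), (2, 4), (3, 3), (6, 3), (4, 2)]
Compute weighted completion times:
  Job (p=2,w=4): C=2, w*C=4*2=8
  Job (p=2,w=4): C=4, w*C=4*4=16
  Job (p=3,w=3): C=7, w*C=3*7=21
  Job (p=6,w=3): C=13, w*C=3*13=39
  Job (p=4,w=2): C=17, w*C=2*17=34
Total weighted completion time = 118

118


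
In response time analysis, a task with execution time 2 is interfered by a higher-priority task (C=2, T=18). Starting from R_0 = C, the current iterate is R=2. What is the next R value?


R_next = C + ceil(R_prev / T_hp) * C_hp
ceil(2 / 18) = ceil(0.1111) = 1
Interference = 1 * 2 = 2
R_next = 2 + 2 = 4

4


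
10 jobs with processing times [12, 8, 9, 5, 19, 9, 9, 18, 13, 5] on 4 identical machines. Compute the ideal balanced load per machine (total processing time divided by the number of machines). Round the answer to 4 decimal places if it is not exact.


Total processing time = 12 + 8 + 9 + 5 + 19 + 9 + 9 + 18 + 13 + 5 = 107
Number of machines = 4
Ideal balanced load = 107 / 4 = 26.75

26.75


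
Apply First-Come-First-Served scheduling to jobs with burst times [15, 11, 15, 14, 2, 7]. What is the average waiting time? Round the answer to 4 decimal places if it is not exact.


FCFS order (as given): [15, 11, 15, 14, 2, 7]
Waiting times:
  Job 1: wait = 0
  Job 2: wait = 15
  Job 3: wait = 26
  Job 4: wait = 41
  Job 5: wait = 55
  Job 6: wait = 57
Sum of waiting times = 194
Average waiting time = 194/6 = 32.3333

32.3333


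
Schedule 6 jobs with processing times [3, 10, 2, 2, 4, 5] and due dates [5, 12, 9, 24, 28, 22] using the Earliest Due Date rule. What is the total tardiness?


Sort by due date (EDD order): [(3, 5), (2, 9), (10, 12), (5, 22), (2, 24), (4, 28)]
Compute completion times and tardiness:
  Job 1: p=3, d=5, C=3, tardiness=max(0,3-5)=0
  Job 2: p=2, d=9, C=5, tardiness=max(0,5-9)=0
  Job 3: p=10, d=12, C=15, tardiness=max(0,15-12)=3
  Job 4: p=5, d=22, C=20, tardiness=max(0,20-22)=0
  Job 5: p=2, d=24, C=22, tardiness=max(0,22-24)=0
  Job 6: p=4, d=28, C=26, tardiness=max(0,26-28)=0
Total tardiness = 3

3


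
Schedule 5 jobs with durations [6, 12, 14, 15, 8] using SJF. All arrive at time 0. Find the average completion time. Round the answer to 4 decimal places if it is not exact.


SJF order (ascending): [6, 8, 12, 14, 15]
Completion times:
  Job 1: burst=6, C=6
  Job 2: burst=8, C=14
  Job 3: burst=12, C=26
  Job 4: burst=14, C=40
  Job 5: burst=15, C=55
Average completion = 141/5 = 28.2

28.2


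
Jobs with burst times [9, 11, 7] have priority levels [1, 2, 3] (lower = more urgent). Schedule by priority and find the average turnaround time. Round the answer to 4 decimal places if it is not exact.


Sort by priority (ascending = highest first):
Order: [(1, 9), (2, 11), (3, 7)]
Completion times:
  Priority 1, burst=9, C=9
  Priority 2, burst=11, C=20
  Priority 3, burst=7, C=27
Average turnaround = 56/3 = 18.6667

18.6667


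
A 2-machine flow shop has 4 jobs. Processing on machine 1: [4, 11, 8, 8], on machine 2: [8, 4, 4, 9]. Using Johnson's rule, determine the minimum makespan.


Apply Johnson's rule:
  Group 1 (a <= b): [(1, 4, 8), (4, 8, 9)]
  Group 2 (a > b): [(2, 11, 4), (3, 8, 4)]
Optimal job order: [1, 4, 2, 3]
Schedule:
  Job 1: M1 done at 4, M2 done at 12
  Job 4: M1 done at 12, M2 done at 21
  Job 2: M1 done at 23, M2 done at 27
  Job 3: M1 done at 31, M2 done at 35
Makespan = 35

35


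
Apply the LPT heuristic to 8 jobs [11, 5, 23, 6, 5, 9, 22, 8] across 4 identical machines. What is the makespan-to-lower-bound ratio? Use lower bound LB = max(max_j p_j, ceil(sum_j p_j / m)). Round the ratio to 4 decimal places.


LPT order: [23, 22, 11, 9, 8, 6, 5, 5]
Machine loads after assignment: [23, 22, 22, 22]
LPT makespan = 23
Lower bound = max(max_job, ceil(total/4)) = max(23, 23) = 23
Ratio = 23 / 23 = 1.0

1.0


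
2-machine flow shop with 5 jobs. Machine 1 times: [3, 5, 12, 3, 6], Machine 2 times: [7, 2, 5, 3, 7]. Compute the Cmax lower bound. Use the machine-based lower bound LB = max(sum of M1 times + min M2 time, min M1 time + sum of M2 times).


LB1 = sum(M1 times) + min(M2 times) = 29 + 2 = 31
LB2 = min(M1 times) + sum(M2 times) = 3 + 24 = 27
Lower bound = max(LB1, LB2) = max(31, 27) = 31

31


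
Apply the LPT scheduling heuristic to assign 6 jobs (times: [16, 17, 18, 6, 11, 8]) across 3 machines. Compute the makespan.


Sort jobs in decreasing order (LPT): [18, 17, 16, 11, 8, 6]
Assign each job to the least loaded machine:
  Machine 1: jobs [18, 6], load = 24
  Machine 2: jobs [17, 8], load = 25
  Machine 3: jobs [16, 11], load = 27
Makespan = max load = 27

27


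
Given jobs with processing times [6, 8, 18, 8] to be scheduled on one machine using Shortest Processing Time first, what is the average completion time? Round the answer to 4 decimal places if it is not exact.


Sort jobs by processing time (SPT order): [6, 8, 8, 18]
Compute completion times sequentially:
  Job 1: processing = 6, completes at 6
  Job 2: processing = 8, completes at 14
  Job 3: processing = 8, completes at 22
  Job 4: processing = 18, completes at 40
Sum of completion times = 82
Average completion time = 82/4 = 20.5

20.5


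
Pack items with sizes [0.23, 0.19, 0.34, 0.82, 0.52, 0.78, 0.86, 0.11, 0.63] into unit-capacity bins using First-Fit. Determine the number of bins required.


Place items sequentially using First-Fit:
  Item 0.23 -> new Bin 1
  Item 0.19 -> Bin 1 (now 0.42)
  Item 0.34 -> Bin 1 (now 0.76)
  Item 0.82 -> new Bin 2
  Item 0.52 -> new Bin 3
  Item 0.78 -> new Bin 4
  Item 0.86 -> new Bin 5
  Item 0.11 -> Bin 1 (now 0.87)
  Item 0.63 -> new Bin 6
Total bins used = 6

6


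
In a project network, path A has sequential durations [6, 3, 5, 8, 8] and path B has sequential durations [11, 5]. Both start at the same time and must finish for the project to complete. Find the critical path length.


Path A total = 6 + 3 + 5 + 8 + 8 = 30
Path B total = 11 + 5 = 16
Critical path = longest path = max(30, 16) = 30

30


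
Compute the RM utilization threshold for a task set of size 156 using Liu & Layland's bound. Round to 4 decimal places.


Compute 2^(1/156) = 1.0044531370
Subtract 1: 1.0044531370 - 1 = 0.0044531370
Multiply by n: 156 * 0.0044531370 = 0.6946893720
Round to 4 dp: 0.6947

0.6947


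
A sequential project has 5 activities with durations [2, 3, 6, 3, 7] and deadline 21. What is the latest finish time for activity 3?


LF(activity 3) = deadline - sum of successor durations
Successors: activities 4 through 5 with durations [3, 7]
Sum of successor durations = 10
LF = 21 - 10 = 11

11


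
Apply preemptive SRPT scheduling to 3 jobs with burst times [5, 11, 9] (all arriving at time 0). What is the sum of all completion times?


Since all jobs arrive at t=0, SRPT equals SPT ordering.
SPT order: [5, 9, 11]
Completion times:
  Job 1: p=5, C=5
  Job 2: p=9, C=14
  Job 3: p=11, C=25
Total completion time = 5 + 14 + 25 = 44

44


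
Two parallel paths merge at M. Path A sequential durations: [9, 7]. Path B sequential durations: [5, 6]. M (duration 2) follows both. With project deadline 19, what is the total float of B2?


Forward pass: ES(B2) = sum of predecessors on chain B = 5
EF = ES + duration = 5 + 6 = 11
Backward pass: LF(M) = deadline = 19; LS(M) = 19 - 2 = 17
LF(B2) = LS(M) - sum(successors on chain B) = 17 - 0 = 17
LS = LF - duration = 17 - 6 = 11
Total float = LS - ES = 11 - 5 = 6

6


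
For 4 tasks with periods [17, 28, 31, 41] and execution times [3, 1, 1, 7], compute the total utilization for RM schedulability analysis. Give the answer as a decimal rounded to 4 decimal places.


Compute individual utilizations (exact fractions):
  Task 1: C/T = 3/17 (approx. 0.1765)
  Task 2: C/T = 1/28 (approx. 0.0357)
  Task 3: C/T = 1/31 (approx. 0.0323)
  Task 4: C/T = 7/41 (approx. 0.1707)
Total utilization U = 3/17 + 1/28 + 1/31 + 7/41 = 251179/604996
Rounded to 4 decimal places: U = 0.4152
RM (Liu & Layland) bound for 4 tasks = 0.756828; compare with U = 251179/604996 (approx. 0.415175)
U <= bound, so schedulable by RM sufficient condition.

0.4152


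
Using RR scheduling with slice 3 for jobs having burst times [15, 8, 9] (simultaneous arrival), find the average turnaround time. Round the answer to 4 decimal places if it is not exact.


Time quantum = 3
Execution trace:
  J1 runs 3 units, time = 3
  J2 runs 3 units, time = 6
  J3 runs 3 units, time = 9
  J1 runs 3 units, time = 12
  J2 runs 3 units, time = 15
  J3 runs 3 units, time = 18
  J1 runs 3 units, time = 21
  J2 runs 2 units, time = 23
  J3 runs 3 units, time = 26
  J1 runs 3 units, time = 29
  J1 runs 3 units, time = 32
Finish times: [32, 23, 26]
Average turnaround = 81/3 = 27.0

27.0


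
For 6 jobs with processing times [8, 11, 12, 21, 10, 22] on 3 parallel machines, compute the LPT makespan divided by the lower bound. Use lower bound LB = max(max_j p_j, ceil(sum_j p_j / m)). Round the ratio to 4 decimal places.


LPT order: [22, 21, 12, 11, 10, 8]
Machine loads after assignment: [30, 31, 23]
LPT makespan = 31
Lower bound = max(max_job, ceil(total/3)) = max(22, 28) = 28
Ratio = 31 / 28 = 1.1071

1.1071


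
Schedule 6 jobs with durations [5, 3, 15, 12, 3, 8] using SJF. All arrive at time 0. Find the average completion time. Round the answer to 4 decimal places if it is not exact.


SJF order (ascending): [3, 3, 5, 8, 12, 15]
Completion times:
  Job 1: burst=3, C=3
  Job 2: burst=3, C=6
  Job 3: burst=5, C=11
  Job 4: burst=8, C=19
  Job 5: burst=12, C=31
  Job 6: burst=15, C=46
Average completion = 116/6 = 19.3333

19.3333


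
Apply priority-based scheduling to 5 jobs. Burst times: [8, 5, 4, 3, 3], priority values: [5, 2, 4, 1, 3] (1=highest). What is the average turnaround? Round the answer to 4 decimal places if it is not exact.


Sort by priority (ascending = highest first):
Order: [(1, 3), (2, 5), (3, 3), (4, 4), (5, 8)]
Completion times:
  Priority 1, burst=3, C=3
  Priority 2, burst=5, C=8
  Priority 3, burst=3, C=11
  Priority 4, burst=4, C=15
  Priority 5, burst=8, C=23
Average turnaround = 60/5 = 12.0

12.0


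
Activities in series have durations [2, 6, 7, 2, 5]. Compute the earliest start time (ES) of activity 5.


Activity 5 starts after activities 1 through 4 complete.
Predecessor durations: [2, 6, 7, 2]
ES = 2 + 6 + 7 + 2 = 17

17


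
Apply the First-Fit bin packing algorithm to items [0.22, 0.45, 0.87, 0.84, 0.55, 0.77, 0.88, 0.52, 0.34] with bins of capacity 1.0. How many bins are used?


Place items sequentially using First-Fit:
  Item 0.22 -> new Bin 1
  Item 0.45 -> Bin 1 (now 0.67)
  Item 0.87 -> new Bin 2
  Item 0.84 -> new Bin 3
  Item 0.55 -> new Bin 4
  Item 0.77 -> new Bin 5
  Item 0.88 -> new Bin 6
  Item 0.52 -> new Bin 7
  Item 0.34 -> Bin 4 (now 0.89)
Total bins used = 7

7


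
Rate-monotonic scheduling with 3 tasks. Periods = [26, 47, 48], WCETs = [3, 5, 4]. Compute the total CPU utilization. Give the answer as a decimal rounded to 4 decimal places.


Compute individual utilizations (exact fractions):
  Task 1: C/T = 3/26 (approx. 0.1154)
  Task 2: C/T = 5/47 (approx. 0.1064)
  Task 3: C/T = 4/48 = 1/12 (approx. 0.0833)
Total utilization U = 3/26 + 5/47 + 1/12 = 2237/7332
Rounded to 4 decimal places: U = 0.3051
RM (Liu & Layland) bound for 3 tasks = 0.779763; compare with U = 2237/7332 (approx. 0.305101)
U <= bound, so schedulable by RM sufficient condition.

0.3051


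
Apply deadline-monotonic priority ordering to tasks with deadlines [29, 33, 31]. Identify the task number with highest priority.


Sort tasks by relative deadline (ascending):
  Task 1: deadline = 29
  Task 3: deadline = 31
  Task 2: deadline = 33
Priority order (highest first): [1, 3, 2]
Highest priority task = 1

1


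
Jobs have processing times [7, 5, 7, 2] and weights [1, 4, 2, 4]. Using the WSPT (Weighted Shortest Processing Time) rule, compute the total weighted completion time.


Compute p/w ratios and sort ascending (WSPT): [(2, 4), (5, 4), (7, 2), (7, 1)]
Compute weighted completion times:
  Job (p=2,w=4): C=2, w*C=4*2=8
  Job (p=5,w=4): C=7, w*C=4*7=28
  Job (p=7,w=2): C=14, w*C=2*14=28
  Job (p=7,w=1): C=21, w*C=1*21=21
Total weighted completion time = 85

85


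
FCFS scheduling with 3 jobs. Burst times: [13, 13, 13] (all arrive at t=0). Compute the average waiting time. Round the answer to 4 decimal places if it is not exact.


FCFS order (as given): [13, 13, 13]
Waiting times:
  Job 1: wait = 0
  Job 2: wait = 13
  Job 3: wait = 26
Sum of waiting times = 39
Average waiting time = 39/3 = 13.0

13.0


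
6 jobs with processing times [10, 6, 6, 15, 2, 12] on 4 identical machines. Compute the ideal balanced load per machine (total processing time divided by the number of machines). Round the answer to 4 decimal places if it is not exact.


Total processing time = 10 + 6 + 6 + 15 + 2 + 12 = 51
Number of machines = 4
Ideal balanced load = 51 / 4 = 12.75

12.75


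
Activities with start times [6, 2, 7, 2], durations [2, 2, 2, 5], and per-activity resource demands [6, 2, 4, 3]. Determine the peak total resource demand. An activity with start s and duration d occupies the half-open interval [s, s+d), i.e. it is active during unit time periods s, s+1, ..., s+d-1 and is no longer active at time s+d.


Each activity i is active on [start_i, start_i + duration_i).
Compute total resource usage per time slot:
  t=0: active resources = [], total = 0
  t=1: active resources = [], total = 0
  t=2: active resources = [2, 3], total = 5
  t=3: active resources = [2, 3], total = 5
  t=4: active resources = [3], total = 3
  t=5: active resources = [3], total = 3
  t=6: active resources = [6, 3], total = 9
  t=7: active resources = [6, 4], total = 10
  t=8: active resources = [4], total = 4
Peak resource demand = 10

10


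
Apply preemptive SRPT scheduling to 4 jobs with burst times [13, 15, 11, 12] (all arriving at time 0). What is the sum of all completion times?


Since all jobs arrive at t=0, SRPT equals SPT ordering.
SPT order: [11, 12, 13, 15]
Completion times:
  Job 1: p=11, C=11
  Job 2: p=12, C=23
  Job 3: p=13, C=36
  Job 4: p=15, C=51
Total completion time = 11 + 23 + 36 + 51 = 121

121


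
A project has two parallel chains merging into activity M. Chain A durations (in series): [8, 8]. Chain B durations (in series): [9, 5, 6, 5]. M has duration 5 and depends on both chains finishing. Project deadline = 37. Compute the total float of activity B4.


Forward pass: ES(B4) = sum of predecessors on chain B = 20
EF = ES + duration = 20 + 5 = 25
Backward pass: LF(M) = deadline = 37; LS(M) = 37 - 5 = 32
LF(B4) = LS(M) - sum(successors on chain B) = 32 - 0 = 32
LS = LF - duration = 32 - 5 = 27
Total float = LS - ES = 27 - 20 = 7

7


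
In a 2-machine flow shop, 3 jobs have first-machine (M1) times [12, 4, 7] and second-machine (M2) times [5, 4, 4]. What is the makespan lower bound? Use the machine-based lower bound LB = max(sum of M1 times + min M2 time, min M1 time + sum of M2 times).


LB1 = sum(M1 times) + min(M2 times) = 23 + 4 = 27
LB2 = min(M1 times) + sum(M2 times) = 4 + 13 = 17
Lower bound = max(LB1, LB2) = max(27, 17) = 27

27


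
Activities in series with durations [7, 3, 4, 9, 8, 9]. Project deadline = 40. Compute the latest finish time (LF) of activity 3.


LF(activity 3) = deadline - sum of successor durations
Successors: activities 4 through 6 with durations [9, 8, 9]
Sum of successor durations = 26
LF = 40 - 26 = 14

14


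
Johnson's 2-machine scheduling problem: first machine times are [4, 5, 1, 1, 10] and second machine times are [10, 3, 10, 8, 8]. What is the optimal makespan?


Apply Johnson's rule:
  Group 1 (a <= b): [(3, 1, 10), (4, 1, 8), (1, 4, 10)]
  Group 2 (a > b): [(5, 10, 8), (2, 5, 3)]
Optimal job order: [3, 4, 1, 5, 2]
Schedule:
  Job 3: M1 done at 1, M2 done at 11
  Job 4: M1 done at 2, M2 done at 19
  Job 1: M1 done at 6, M2 done at 29
  Job 5: M1 done at 16, M2 done at 37
  Job 2: M1 done at 21, M2 done at 40
Makespan = 40

40


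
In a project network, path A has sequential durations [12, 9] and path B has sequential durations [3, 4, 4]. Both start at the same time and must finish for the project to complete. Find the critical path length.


Path A total = 12 + 9 = 21
Path B total = 3 + 4 + 4 = 11
Critical path = longest path = max(21, 11) = 21

21


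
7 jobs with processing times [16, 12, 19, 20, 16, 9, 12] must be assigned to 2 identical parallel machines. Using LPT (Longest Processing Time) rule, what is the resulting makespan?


Sort jobs in decreasing order (LPT): [20, 19, 16, 16, 12, 12, 9]
Assign each job to the least loaded machine:
  Machine 1: jobs [20, 16, 12], load = 48
  Machine 2: jobs [19, 16, 12, 9], load = 56
Makespan = max load = 56

56


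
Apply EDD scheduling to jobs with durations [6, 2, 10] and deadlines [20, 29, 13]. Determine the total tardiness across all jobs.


Sort by due date (EDD order): [(10, 13), (6, 20), (2, 29)]
Compute completion times and tardiness:
  Job 1: p=10, d=13, C=10, tardiness=max(0,10-13)=0
  Job 2: p=6, d=20, C=16, tardiness=max(0,16-20)=0
  Job 3: p=2, d=29, C=18, tardiness=max(0,18-29)=0
Total tardiness = 0

0


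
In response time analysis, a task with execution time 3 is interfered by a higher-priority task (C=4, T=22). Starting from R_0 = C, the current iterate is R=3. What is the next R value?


R_next = C + ceil(R_prev / T_hp) * C_hp
ceil(3 / 22) = ceil(0.1364) = 1
Interference = 1 * 4 = 4
R_next = 3 + 4 = 7

7


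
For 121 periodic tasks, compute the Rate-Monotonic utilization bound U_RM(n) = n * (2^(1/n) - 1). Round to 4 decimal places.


Compute 2^(1/121) = 1.0057449283
Subtract 1: 1.0057449283 - 1 = 0.0057449283
Multiply by n: 121 * 0.0057449283 = 0.6951363243
Round to 4 dp: 0.6951

0.6951


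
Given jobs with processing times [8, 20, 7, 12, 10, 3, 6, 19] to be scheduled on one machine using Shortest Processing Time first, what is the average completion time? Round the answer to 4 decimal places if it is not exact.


Sort jobs by processing time (SPT order): [3, 6, 7, 8, 10, 12, 19, 20]
Compute completion times sequentially:
  Job 1: processing = 3, completes at 3
  Job 2: processing = 6, completes at 9
  Job 3: processing = 7, completes at 16
  Job 4: processing = 8, completes at 24
  Job 5: processing = 10, completes at 34
  Job 6: processing = 12, completes at 46
  Job 7: processing = 19, completes at 65
  Job 8: processing = 20, completes at 85
Sum of completion times = 282
Average completion time = 282/8 = 35.25

35.25


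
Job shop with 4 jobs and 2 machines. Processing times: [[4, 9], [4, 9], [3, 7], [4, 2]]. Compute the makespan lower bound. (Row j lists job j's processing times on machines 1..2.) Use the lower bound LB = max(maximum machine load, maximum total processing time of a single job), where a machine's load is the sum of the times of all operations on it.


Machine loads:
  Machine 1: 4 + 4 + 3 + 4 = 15
  Machine 2: 9 + 9 + 7 + 2 = 27
Max machine load = 27
Job totals:
  Job 1: 13
  Job 2: 13
  Job 3: 10
  Job 4: 6
Max job total = 13
Lower bound = max(27, 13) = 27

27


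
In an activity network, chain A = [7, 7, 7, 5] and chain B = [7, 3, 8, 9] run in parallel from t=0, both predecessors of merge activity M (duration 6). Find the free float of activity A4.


ES(A4) = sum of predecessors on chain A = 21
EF(A4) = ES + duration = 21 + 5 = 26
Successor of A4 is M. ES(M) = max(sum(A), sum(B)) = max(26, 27) = 27
Free float = ES(successor) - EF(current) = 27 - 26 = 1

1


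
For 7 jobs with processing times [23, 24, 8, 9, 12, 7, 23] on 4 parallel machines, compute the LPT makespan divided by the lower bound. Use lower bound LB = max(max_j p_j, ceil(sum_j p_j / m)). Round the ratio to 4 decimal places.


LPT order: [24, 23, 23, 12, 9, 8, 7]
Machine loads after assignment: [24, 30, 23, 29]
LPT makespan = 30
Lower bound = max(max_job, ceil(total/4)) = max(24, 27) = 27
Ratio = 30 / 27 = 1.1111

1.1111


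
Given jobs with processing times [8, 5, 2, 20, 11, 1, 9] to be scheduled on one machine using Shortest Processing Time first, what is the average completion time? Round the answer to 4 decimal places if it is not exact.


Sort jobs by processing time (SPT order): [1, 2, 5, 8, 9, 11, 20]
Compute completion times sequentially:
  Job 1: processing = 1, completes at 1
  Job 2: processing = 2, completes at 3
  Job 3: processing = 5, completes at 8
  Job 4: processing = 8, completes at 16
  Job 5: processing = 9, completes at 25
  Job 6: processing = 11, completes at 36
  Job 7: processing = 20, completes at 56
Sum of completion times = 145
Average completion time = 145/7 = 20.7143

20.7143


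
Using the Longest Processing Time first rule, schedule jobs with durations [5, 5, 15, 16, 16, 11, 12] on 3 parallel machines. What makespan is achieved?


Sort jobs in decreasing order (LPT): [16, 16, 15, 12, 11, 5, 5]
Assign each job to the least loaded machine:
  Machine 1: jobs [16, 11], load = 27
  Machine 2: jobs [16, 5, 5], load = 26
  Machine 3: jobs [15, 12], load = 27
Makespan = max load = 27

27


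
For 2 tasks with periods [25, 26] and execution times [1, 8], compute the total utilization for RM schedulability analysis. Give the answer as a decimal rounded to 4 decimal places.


Compute individual utilizations (exact fractions):
  Task 1: C/T = 1/25 (approx. 0.04)
  Task 2: C/T = 8/26 = 4/13 (approx. 0.3077)
Total utilization U = 1/25 + 4/13 = 113/325
Rounded to 4 decimal places: U = 0.3477
RM (Liu & Layland) bound for 2 tasks = 0.828427; compare with U = 113/325 (approx. 0.347692)
U <= bound, so schedulable by RM sufficient condition.

0.3477


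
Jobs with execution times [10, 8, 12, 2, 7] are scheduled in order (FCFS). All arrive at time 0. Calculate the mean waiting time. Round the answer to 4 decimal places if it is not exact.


FCFS order (as given): [10, 8, 12, 2, 7]
Waiting times:
  Job 1: wait = 0
  Job 2: wait = 10
  Job 3: wait = 18
  Job 4: wait = 30
  Job 5: wait = 32
Sum of waiting times = 90
Average waiting time = 90/5 = 18.0

18.0


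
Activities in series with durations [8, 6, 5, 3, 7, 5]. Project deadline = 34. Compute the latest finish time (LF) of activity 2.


LF(activity 2) = deadline - sum of successor durations
Successors: activities 3 through 6 with durations [5, 3, 7, 5]
Sum of successor durations = 20
LF = 34 - 20 = 14

14


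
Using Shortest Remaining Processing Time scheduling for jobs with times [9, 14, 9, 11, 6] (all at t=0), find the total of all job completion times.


Since all jobs arrive at t=0, SRPT equals SPT ordering.
SPT order: [6, 9, 9, 11, 14]
Completion times:
  Job 1: p=6, C=6
  Job 2: p=9, C=15
  Job 3: p=9, C=24
  Job 4: p=11, C=35
  Job 5: p=14, C=49
Total completion time = 6 + 15 + 24 + 35 + 49 = 129

129


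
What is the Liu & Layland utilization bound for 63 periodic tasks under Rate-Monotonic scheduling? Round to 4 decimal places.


Compute 2^(1/63) = 1.0110630845
Subtract 1: 1.0110630845 - 1 = 0.0110630845
Multiply by n: 63 * 0.0110630845 = 0.6969743235
Round to 4 dp: 0.6970

0.6970


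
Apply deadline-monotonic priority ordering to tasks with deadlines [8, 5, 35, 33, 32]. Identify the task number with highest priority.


Sort tasks by relative deadline (ascending):
  Task 2: deadline = 5
  Task 1: deadline = 8
  Task 5: deadline = 32
  Task 4: deadline = 33
  Task 3: deadline = 35
Priority order (highest first): [2, 1, 5, 4, 3]
Highest priority task = 2

2


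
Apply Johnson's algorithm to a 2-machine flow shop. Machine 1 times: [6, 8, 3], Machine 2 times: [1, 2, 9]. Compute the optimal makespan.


Apply Johnson's rule:
  Group 1 (a <= b): [(3, 3, 9)]
  Group 2 (a > b): [(2, 8, 2), (1, 6, 1)]
Optimal job order: [3, 2, 1]
Schedule:
  Job 3: M1 done at 3, M2 done at 12
  Job 2: M1 done at 11, M2 done at 14
  Job 1: M1 done at 17, M2 done at 18
Makespan = 18

18


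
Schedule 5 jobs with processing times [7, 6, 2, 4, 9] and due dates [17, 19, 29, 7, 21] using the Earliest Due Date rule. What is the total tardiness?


Sort by due date (EDD order): [(4, 7), (7, 17), (6, 19), (9, 21), (2, 29)]
Compute completion times and tardiness:
  Job 1: p=4, d=7, C=4, tardiness=max(0,4-7)=0
  Job 2: p=7, d=17, C=11, tardiness=max(0,11-17)=0
  Job 3: p=6, d=19, C=17, tardiness=max(0,17-19)=0
  Job 4: p=9, d=21, C=26, tardiness=max(0,26-21)=5
  Job 5: p=2, d=29, C=28, tardiness=max(0,28-29)=0
Total tardiness = 5

5


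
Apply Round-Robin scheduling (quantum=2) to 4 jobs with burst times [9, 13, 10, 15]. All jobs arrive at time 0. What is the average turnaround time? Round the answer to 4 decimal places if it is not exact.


Time quantum = 2
Execution trace:
  J1 runs 2 units, time = 2
  J2 runs 2 units, time = 4
  J3 runs 2 units, time = 6
  J4 runs 2 units, time = 8
  J1 runs 2 units, time = 10
  J2 runs 2 units, time = 12
  J3 runs 2 units, time = 14
  J4 runs 2 units, time = 16
  J1 runs 2 units, time = 18
  J2 runs 2 units, time = 20
  J3 runs 2 units, time = 22
  J4 runs 2 units, time = 24
  J1 runs 2 units, time = 26
  J2 runs 2 units, time = 28
  J3 runs 2 units, time = 30
  J4 runs 2 units, time = 32
  J1 runs 1 units, time = 33
  J2 runs 2 units, time = 35
  J3 runs 2 units, time = 37
  J4 runs 2 units, time = 39
  J2 runs 2 units, time = 41
  J4 runs 2 units, time = 43
  J2 runs 1 units, time = 44
  J4 runs 2 units, time = 46
  J4 runs 1 units, time = 47
Finish times: [33, 44, 37, 47]
Average turnaround = 161/4 = 40.25

40.25
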